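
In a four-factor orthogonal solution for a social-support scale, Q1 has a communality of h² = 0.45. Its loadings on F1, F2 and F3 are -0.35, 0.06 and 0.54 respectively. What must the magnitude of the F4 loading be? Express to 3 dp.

0.180

Under orthogonal rotation h² = Σλ², so λ_F4² = h² − (0.4177) = 0.45 − 0.4177 = 0.0323.
|λ| = √0.0323 = 0.1797.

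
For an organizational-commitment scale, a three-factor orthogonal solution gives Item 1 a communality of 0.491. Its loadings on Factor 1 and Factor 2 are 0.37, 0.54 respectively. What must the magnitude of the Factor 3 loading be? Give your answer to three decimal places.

0.250

Under orthogonal rotation h² = Σλ², so λ_Factor 3² = h² − (0.4285) = 0.491 − 0.4285 = 0.0625.
|λ| = √0.0625 = 0.2500.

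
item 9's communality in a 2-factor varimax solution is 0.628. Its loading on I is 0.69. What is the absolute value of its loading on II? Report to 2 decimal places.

0.39

Under orthogonal rotation h² = Σλ², so λ_II² = h² − (0.4761) = 0.628 − 0.4761 = 0.1519.
|λ| = √0.1519 = 0.3897.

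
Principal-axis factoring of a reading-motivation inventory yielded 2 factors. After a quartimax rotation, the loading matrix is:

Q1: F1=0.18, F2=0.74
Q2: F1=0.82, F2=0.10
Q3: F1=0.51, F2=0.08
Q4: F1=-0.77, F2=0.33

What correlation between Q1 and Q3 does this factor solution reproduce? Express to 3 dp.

r̂ = Σ λ_i·λ_j across factors = (0.18)(0.51) + (0.74)(0.08)
  = +0.0918 +0.0592 = 0.1510

0.151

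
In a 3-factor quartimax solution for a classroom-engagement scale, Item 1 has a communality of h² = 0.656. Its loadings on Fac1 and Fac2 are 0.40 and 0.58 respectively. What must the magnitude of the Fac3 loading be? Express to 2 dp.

Under orthogonal rotation h² = Σλ², so λ_Fac3² = h² − (0.4964) = 0.656 − 0.4964 = 0.1596.
|λ| = √0.1596 = 0.3995.

0.40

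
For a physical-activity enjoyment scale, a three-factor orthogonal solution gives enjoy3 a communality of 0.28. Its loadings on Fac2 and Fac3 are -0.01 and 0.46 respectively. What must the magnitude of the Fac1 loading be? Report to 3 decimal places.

0.261

Under orthogonal rotation h² = Σλ², so λ_Fac1² = h² − (0.2117) = 0.28 − 0.2117 = 0.0683.
|λ| = √0.0683 = 0.2613.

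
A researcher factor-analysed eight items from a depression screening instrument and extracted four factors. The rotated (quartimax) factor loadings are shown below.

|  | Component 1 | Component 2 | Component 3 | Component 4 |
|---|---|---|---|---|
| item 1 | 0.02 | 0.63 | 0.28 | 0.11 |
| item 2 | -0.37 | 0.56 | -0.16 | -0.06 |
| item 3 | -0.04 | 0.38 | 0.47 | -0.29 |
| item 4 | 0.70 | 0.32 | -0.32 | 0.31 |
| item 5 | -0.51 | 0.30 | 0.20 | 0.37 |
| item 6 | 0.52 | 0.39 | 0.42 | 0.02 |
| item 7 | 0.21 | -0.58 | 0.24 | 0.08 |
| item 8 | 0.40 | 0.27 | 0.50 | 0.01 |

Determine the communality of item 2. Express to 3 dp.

h² = (-0.37)² + 0.56² + (-0.16)² + (-0.06)² = 0.1369 + 0.3136 + 0.0256 + 0.0036 = 0.4797

0.480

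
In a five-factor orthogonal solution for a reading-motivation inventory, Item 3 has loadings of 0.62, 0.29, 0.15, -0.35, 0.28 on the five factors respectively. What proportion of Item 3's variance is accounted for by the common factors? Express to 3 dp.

h² = 0.62² + 0.29² + 0.15² + (-0.35)² + 0.28² = 0.3844 + 0.0841 + 0.0225 + 0.1225 + 0.0784 = 0.6919

0.692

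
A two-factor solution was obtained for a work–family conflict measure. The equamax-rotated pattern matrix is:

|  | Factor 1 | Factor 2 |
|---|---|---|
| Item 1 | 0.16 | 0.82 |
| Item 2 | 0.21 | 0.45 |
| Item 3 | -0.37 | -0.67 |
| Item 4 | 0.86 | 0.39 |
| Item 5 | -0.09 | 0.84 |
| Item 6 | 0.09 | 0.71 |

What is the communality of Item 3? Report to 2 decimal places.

h² = (-0.37)² + (-0.67)² = 0.1369 + 0.4489 = 0.5858

0.59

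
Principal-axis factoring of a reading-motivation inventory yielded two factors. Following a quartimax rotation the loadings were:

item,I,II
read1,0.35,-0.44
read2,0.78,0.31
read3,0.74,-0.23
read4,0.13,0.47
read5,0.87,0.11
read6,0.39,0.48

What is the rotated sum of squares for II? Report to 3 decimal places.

SS loadings for II = (-0.44)² + 0.31² + (-0.23)² + 0.47² + 0.11² + 0.48² = 0.1936 + 0.0961 + 0.0529 + 0.2209 + 0.0121 + 0.2304 = 0.8060

0.806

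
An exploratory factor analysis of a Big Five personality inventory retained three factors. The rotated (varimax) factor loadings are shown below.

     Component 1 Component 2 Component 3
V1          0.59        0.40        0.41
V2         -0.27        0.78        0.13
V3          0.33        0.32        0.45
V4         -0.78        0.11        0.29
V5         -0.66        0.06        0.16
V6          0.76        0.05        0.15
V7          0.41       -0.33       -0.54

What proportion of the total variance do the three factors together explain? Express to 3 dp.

0.590

SS loadings by factor: 2.3196, 0.9979, 0.8113; total = 4.1288.
Total variance with 7 standardized items is 7, so the solution explains 4.1288/7 = 0.5898.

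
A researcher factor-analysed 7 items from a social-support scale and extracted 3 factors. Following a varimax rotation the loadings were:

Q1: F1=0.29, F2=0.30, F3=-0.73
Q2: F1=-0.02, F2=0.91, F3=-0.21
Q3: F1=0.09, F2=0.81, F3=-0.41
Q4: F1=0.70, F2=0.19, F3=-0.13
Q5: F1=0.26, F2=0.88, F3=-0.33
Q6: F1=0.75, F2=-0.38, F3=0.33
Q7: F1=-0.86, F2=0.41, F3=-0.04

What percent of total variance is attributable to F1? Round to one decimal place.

SS loadings for F1 = 0.29² + (-0.02)² + 0.09² + 0.70² + 0.26² + 0.75² + (-0.86)² = 1.9523
With 7 standardized items, total variance = 7. Proportion = 1.9523/7 = 0.2789 → 27.89%.

27.9%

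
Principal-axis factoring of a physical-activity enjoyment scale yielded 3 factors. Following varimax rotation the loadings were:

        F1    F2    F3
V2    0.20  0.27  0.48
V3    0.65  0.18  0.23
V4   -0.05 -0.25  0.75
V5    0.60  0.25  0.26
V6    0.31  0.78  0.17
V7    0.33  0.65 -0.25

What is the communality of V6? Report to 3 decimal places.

h² = 0.31² + 0.78² + 0.17² = 0.0961 + 0.6084 + 0.0289 = 0.7334

0.733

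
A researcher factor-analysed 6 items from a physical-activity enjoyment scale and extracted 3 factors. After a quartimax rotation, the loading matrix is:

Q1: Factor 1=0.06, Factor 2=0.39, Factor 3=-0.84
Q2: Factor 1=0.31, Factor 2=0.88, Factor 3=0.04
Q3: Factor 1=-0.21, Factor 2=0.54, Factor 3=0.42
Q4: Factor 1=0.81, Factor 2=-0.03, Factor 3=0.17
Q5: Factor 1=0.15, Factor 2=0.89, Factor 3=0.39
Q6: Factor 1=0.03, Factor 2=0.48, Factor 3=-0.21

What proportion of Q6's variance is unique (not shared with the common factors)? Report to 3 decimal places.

h² = 0.03² + 0.48² + (-0.21)² = 0.0009 + 0.2304 + 0.0441 = 0.2754
Uniqueness u² = 1 − h² = 1 − 0.2754 = 0.7246

0.725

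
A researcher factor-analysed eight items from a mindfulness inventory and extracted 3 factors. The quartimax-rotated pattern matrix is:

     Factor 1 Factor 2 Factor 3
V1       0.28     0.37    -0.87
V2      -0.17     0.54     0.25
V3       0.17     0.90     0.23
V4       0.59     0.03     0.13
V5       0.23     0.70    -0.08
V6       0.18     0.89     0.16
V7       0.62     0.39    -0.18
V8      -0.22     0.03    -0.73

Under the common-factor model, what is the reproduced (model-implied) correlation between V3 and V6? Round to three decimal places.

r̂ = Σ λ_i·λ_j across factors = (0.17)(0.18) + (0.90)(0.89) + (0.23)(0.16)
  = +0.0306 +0.8010 +0.0368 = 0.8684

0.868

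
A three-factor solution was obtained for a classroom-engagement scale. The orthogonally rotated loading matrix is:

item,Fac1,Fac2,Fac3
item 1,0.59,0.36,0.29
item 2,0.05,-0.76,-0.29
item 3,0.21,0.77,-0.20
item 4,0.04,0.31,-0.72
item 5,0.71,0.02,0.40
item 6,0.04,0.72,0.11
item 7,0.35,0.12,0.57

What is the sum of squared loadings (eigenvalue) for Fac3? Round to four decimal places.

1.2236

SS loadings for Fac3 = 0.29² + (-0.29)² + (-0.20)² + (-0.72)² + 0.40² + 0.11² + 0.57² = 0.0841 + 0.0841 + 0.0400 + 0.5184 + 0.1600 + 0.0121 + 0.3249 = 1.2236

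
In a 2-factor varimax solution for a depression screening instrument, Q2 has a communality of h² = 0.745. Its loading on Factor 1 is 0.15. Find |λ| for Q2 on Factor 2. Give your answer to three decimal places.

Under orthogonal rotation h² = Σλ², so λ_Factor 2² = h² − (0.0225) = 0.745 − 0.0225 = 0.7225.
|λ| = √0.7225 = 0.8500.

0.850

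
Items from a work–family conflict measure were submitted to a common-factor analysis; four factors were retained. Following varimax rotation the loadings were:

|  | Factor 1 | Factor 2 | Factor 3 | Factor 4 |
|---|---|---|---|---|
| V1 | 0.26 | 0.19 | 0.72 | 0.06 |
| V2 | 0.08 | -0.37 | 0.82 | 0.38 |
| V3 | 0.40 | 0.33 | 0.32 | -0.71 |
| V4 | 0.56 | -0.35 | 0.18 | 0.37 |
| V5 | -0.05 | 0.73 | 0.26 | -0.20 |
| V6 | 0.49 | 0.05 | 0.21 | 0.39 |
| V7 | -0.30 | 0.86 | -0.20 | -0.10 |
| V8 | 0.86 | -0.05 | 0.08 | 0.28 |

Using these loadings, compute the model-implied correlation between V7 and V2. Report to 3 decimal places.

-0.544

r̂ = Σ λ_i·λ_j across factors = (-0.30)(0.08) + (0.86)(-0.37) + (-0.20)(0.82) + (-0.10)(0.38)
  = -0.0240 -0.3182 -0.1640 -0.0380 = -0.5442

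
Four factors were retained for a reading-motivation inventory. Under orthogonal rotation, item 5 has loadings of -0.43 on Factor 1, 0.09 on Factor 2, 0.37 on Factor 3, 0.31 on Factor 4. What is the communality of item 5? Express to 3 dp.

h² = (-0.43)² + 0.09² + 0.37² + 0.31² = 0.1849 + 0.0081 + 0.1369 + 0.0961 = 0.4260

0.426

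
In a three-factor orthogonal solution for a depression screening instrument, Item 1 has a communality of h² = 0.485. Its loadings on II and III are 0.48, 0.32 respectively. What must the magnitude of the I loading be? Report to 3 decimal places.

Under orthogonal rotation h² = Σλ², so λ_I² = h² − (0.3328) = 0.485 − 0.3328 = 0.1522.
|λ| = √0.1522 = 0.3901.

0.390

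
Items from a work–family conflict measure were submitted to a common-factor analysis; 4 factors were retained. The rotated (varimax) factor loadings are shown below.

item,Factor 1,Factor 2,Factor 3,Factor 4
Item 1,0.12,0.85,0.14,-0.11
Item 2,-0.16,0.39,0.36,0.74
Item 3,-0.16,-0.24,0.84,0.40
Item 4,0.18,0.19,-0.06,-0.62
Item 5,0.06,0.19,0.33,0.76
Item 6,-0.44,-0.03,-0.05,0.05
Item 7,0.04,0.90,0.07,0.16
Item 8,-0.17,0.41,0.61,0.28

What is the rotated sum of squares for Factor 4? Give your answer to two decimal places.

SS loadings for Factor 4 = (-0.11)² + 0.74² + 0.40² + (-0.62)² + 0.76² + 0.05² + 0.16² + 0.28² = 0.0121 + 0.5476 + 0.1600 + 0.3844 + 0.5776 + 0.0025 + 0.0256 + 0.0784 = 1.7882

1.79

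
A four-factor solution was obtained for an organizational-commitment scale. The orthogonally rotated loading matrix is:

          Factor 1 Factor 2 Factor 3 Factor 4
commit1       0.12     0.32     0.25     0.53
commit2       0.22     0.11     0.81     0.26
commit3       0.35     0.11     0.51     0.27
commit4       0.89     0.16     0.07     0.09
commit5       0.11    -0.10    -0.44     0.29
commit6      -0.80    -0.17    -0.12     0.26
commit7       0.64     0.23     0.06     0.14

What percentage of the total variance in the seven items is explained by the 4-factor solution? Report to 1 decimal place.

58.3%

Communalities: 0.4602, 0.7842, 0.4676, 0.8307, 0.2998, 0.7509, 0.4857; Σh² = 4.0791.
Total variance with 7 standardized items is 7, so the solution explains 4.0791/7 = 0.5827 = 58.27%.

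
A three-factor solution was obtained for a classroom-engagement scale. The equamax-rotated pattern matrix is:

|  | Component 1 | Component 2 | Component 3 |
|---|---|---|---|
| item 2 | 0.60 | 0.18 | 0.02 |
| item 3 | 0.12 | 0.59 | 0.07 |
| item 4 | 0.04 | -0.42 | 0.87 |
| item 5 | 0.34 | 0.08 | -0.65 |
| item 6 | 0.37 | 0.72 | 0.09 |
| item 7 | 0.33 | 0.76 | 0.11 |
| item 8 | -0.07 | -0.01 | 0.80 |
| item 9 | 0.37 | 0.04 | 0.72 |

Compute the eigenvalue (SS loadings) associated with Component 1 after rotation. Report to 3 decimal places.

SS loadings for Component 1 = 0.60² + 0.12² + 0.04² + 0.34² + 0.37² + 0.33² + (-0.07)² + 0.37² = 0.3600 + 0.0144 + 0.0016 + 0.1156 + 0.1369 + 0.1089 + 0.0049 + 0.1369 = 0.8792

0.879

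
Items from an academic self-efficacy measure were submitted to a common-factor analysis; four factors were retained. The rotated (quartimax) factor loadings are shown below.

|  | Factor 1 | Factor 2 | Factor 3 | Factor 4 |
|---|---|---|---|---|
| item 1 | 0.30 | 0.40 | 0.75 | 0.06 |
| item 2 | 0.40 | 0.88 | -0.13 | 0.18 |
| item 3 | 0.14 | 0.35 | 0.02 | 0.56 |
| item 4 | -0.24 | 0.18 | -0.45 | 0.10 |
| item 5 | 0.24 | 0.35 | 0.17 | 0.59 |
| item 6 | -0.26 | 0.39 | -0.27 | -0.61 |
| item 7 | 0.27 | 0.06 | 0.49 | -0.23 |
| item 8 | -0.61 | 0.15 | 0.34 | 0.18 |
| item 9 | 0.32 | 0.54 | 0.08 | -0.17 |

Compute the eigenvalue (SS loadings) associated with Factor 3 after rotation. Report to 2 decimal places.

1.25

SS loadings for Factor 3 = 0.75² + (-0.13)² + 0.02² + (-0.45)² + 0.17² + (-0.27)² + 0.49² + 0.34² + 0.08² = 0.5625 + 0.0169 + 0.0004 + 0.2025 + 0.0289 + 0.0729 + 0.2401 + 0.1156 + 0.0064 = 1.2462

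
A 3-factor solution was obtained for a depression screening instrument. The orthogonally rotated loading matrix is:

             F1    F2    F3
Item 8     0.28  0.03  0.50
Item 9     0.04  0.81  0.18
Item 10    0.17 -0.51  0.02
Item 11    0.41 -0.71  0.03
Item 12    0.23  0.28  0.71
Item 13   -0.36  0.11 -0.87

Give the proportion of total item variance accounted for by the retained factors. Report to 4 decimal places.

SS loadings by factor: 0.4595, 1.5117, 1.5447; total = 3.5159.
Total variance with 6 standardized items is 6, so the solution explains 3.5159/6 = 0.5860.

0.5860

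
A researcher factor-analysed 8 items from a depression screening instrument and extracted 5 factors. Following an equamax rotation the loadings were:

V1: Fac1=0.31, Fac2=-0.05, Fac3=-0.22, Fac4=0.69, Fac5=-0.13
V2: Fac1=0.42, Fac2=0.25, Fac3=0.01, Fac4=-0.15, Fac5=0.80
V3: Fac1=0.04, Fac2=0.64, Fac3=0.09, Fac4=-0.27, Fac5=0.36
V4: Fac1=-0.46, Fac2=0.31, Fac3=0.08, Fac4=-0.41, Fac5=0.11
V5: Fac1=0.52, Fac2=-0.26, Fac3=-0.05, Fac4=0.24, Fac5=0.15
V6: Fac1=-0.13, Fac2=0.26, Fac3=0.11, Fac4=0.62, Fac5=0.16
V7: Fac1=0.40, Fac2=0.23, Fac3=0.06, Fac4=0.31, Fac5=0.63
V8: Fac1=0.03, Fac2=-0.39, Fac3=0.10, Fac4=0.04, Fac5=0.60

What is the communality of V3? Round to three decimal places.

0.622

h² = 0.04² + 0.64² + 0.09² + (-0.27)² + 0.36² = 0.0016 + 0.4096 + 0.0081 + 0.0729 + 0.1296 = 0.6218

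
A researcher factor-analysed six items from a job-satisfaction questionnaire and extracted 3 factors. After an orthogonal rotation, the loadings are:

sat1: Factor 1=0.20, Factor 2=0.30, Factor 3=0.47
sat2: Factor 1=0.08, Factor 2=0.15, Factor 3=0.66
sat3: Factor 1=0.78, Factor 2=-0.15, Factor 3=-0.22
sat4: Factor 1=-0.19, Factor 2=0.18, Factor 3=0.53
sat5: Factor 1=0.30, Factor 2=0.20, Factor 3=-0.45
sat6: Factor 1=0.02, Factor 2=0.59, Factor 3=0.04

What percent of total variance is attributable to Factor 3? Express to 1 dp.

19.8%

SS loadings for Factor 3 = 0.47² + 0.66² + (-0.22)² + 0.53² + (-0.45)² + 0.04² = 1.1899
With 6 standardized items, total variance = 6. Proportion = 1.1899/6 = 0.1983 → 19.83%.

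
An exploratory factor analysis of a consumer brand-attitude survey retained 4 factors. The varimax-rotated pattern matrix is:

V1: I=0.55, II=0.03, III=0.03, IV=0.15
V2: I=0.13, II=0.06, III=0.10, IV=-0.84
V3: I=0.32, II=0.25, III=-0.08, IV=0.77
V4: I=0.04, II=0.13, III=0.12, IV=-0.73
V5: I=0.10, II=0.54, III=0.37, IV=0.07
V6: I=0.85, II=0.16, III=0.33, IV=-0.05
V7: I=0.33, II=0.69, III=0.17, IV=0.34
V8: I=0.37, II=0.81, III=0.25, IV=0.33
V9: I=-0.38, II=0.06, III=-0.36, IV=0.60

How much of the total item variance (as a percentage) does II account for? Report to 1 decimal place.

SS loadings for II = 0.03² + 0.06² + 0.25² + 0.13² + 0.54² + 0.16² + 0.69² + 0.81² + 0.06² = 1.5369
With 9 standardized items, total variance = 9. Proportion = 1.5369/9 = 0.1708 → 17.08%.

17.1%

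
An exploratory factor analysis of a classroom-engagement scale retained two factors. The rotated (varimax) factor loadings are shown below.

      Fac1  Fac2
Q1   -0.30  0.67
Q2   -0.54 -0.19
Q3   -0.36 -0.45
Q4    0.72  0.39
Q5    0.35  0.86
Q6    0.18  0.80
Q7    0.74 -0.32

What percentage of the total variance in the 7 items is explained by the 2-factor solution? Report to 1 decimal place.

SS loadings by factor: 1.7321, 2.3216; total = 4.0537.
Total variance with 7 standardized items is 7, so the solution explains 4.0537/7 = 0.5791 = 57.91%.

57.9%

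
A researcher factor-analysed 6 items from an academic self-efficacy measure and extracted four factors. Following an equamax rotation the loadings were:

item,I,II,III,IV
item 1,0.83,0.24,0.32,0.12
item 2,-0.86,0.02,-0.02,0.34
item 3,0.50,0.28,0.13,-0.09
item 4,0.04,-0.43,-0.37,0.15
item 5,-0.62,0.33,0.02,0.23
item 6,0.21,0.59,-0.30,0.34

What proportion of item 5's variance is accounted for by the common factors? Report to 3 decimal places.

h² = (-0.62)² + 0.33² + 0.02² + 0.23² = 0.3844 + 0.1089 + 0.0004 + 0.0529 = 0.5466

0.547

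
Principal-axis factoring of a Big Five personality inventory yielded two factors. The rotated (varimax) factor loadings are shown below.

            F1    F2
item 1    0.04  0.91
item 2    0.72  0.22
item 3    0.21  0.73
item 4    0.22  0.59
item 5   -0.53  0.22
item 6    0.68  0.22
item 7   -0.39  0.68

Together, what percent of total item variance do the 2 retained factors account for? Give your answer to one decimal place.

54.6%

SS loadings by factor: 1.5079, 2.3167; total = 3.8246.
Total variance with 7 standardized items is 7, so the solution explains 3.8246/7 = 0.5464 = 54.64%.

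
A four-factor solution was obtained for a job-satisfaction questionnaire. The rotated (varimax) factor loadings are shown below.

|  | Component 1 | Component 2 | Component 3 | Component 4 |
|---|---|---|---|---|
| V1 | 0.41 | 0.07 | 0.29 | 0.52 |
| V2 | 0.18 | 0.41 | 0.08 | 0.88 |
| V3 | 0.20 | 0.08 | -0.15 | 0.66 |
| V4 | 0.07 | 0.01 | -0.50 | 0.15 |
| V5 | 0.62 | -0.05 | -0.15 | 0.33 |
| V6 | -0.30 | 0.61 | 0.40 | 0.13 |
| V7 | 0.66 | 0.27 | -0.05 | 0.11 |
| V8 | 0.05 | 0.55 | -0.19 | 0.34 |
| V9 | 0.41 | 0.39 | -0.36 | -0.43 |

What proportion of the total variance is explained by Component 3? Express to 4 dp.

0.0793

SS loadings for Component 3 = 0.29² + 0.08² + (-0.15)² + (-0.50)² + (-0.15)² + 0.40² + (-0.05)² + (-0.19)² + (-0.36)² = 0.7137
Proportion of variance = 0.7137 / 9 = 0.0793.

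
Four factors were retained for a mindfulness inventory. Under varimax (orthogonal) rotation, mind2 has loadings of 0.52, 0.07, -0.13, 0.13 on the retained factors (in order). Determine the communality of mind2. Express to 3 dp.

0.309

h² = 0.52² + 0.07² + (-0.13)² + 0.13² = 0.2704 + 0.0049 + 0.0169 + 0.0169 = 0.3091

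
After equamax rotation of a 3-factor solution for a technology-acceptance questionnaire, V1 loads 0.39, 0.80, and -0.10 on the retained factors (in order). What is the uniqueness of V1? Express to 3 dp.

0.198

h² = 0.39² + 0.80² + (-0.10)² = 0.1521 + 0.6400 + 0.0100 = 0.8021
Uniqueness u² = 1 − h² = 1 − 0.8021 = 0.1979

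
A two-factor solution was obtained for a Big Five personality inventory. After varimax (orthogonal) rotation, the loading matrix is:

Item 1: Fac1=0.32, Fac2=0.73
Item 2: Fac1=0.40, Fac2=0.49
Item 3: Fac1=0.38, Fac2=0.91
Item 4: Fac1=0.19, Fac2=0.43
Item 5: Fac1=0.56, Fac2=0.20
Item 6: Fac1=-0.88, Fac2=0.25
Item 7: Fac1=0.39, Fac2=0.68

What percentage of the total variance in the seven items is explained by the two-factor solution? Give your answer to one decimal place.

57.6%

SS loadings by factor: 1.6830, 2.3509; total = 4.0339.
Total variance with 7 standardized items is 7, so the solution explains 4.0339/7 = 0.5763 = 57.63%.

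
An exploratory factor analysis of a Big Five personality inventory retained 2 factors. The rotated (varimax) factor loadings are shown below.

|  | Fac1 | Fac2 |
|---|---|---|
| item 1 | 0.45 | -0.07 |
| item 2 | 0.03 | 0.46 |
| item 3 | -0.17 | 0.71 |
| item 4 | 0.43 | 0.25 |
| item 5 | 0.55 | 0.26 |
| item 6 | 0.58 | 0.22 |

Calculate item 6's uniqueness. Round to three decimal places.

h² = 0.58² + 0.22² = 0.3364 + 0.0484 = 0.3848
Uniqueness u² = 1 − h² = 1 − 0.3848 = 0.6152

0.615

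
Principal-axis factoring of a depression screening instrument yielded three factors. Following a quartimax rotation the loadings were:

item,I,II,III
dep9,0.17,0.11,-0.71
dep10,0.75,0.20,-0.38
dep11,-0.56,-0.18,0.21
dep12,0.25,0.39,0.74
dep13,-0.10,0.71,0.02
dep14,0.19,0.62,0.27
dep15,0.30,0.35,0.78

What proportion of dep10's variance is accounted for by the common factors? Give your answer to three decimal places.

0.747

h² = 0.75² + 0.20² + (-0.38)² = 0.5625 + 0.0400 + 0.1444 = 0.7469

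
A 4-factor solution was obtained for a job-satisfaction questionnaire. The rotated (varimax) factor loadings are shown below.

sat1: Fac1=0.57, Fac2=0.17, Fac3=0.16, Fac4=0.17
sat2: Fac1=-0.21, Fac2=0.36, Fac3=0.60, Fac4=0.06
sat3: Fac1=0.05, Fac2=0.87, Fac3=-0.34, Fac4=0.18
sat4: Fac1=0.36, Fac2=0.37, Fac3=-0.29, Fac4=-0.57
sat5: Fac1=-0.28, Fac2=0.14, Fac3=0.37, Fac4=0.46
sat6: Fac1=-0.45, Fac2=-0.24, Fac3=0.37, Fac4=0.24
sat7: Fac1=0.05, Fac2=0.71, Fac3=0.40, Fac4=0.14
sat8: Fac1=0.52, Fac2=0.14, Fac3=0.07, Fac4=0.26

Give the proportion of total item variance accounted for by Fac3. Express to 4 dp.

0.1280

SS loadings for Fac3 = 0.16² + 0.60² + (-0.34)² + (-0.29)² + 0.37² + 0.37² + 0.40² + 0.07² = 1.0240
Proportion of variance = 1.0240 / 8 = 0.1280.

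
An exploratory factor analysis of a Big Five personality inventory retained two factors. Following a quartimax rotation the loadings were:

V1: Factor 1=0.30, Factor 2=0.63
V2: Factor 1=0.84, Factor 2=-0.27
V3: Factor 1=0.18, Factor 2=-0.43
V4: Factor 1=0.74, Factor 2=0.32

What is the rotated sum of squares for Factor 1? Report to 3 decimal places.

1.376

SS loadings for Factor 1 = 0.30² + 0.84² + 0.18² + 0.74² = 0.0900 + 0.7056 + 0.0324 + 0.5476 = 1.3756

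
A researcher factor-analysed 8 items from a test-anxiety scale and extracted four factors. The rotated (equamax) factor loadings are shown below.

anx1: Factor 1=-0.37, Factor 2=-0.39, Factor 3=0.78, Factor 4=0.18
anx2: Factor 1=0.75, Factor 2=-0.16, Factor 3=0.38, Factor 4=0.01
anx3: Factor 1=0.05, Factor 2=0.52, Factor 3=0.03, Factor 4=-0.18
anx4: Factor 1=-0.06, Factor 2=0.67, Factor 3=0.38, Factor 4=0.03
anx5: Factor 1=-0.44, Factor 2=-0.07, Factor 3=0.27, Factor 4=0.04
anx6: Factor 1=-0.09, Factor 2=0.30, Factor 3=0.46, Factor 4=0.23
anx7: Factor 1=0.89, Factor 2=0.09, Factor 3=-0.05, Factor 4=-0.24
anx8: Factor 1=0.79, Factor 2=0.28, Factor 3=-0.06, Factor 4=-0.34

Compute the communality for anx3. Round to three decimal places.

0.306

h² = 0.05² + 0.52² + 0.03² + (-0.18)² = 0.0025 + 0.2704 + 0.0009 + 0.0324 = 0.3062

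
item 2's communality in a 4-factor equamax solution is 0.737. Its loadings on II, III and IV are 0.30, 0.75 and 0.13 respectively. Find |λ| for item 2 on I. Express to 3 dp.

Under orthogonal rotation h² = Σλ², so λ_I² = h² − (0.6694) = 0.737 − 0.6694 = 0.0676.
|λ| = √0.0676 = 0.2600.

0.260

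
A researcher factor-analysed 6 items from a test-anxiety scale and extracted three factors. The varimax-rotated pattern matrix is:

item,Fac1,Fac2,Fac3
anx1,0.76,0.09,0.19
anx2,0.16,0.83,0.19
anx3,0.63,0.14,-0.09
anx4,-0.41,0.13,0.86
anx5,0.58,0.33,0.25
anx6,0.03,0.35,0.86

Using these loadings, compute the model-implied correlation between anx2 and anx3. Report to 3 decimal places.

r̂ = Σ λ_i·λ_j across factors = (0.16)(0.63) + (0.83)(0.14) + (0.19)(-0.09)
  = +0.1008 +0.1162 -0.0171 = 0.1999

0.200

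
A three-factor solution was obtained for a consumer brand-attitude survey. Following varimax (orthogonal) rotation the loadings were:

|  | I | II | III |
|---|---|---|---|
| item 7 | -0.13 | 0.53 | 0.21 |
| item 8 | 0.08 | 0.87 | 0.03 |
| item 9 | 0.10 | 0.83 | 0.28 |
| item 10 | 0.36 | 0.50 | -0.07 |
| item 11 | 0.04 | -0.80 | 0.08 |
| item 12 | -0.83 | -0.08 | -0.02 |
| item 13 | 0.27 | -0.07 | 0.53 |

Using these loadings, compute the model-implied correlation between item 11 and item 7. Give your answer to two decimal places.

r̂ = Σ λ_i·λ_j across factors = (0.04)(-0.13) + (-0.80)(0.53) + (0.08)(0.21)
  = -0.0052 -0.4240 +0.0168 = -0.4124

-0.41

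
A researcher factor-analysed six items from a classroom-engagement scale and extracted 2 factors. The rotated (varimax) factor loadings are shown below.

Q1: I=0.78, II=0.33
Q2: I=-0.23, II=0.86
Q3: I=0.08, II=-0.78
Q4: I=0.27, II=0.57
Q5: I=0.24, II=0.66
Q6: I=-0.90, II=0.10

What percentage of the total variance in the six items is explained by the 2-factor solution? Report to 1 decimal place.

63.9%

Communalities: 0.7173, 0.7925, 0.6148, 0.3978, 0.4932, 0.8200; Σh² = 3.8356.
Total variance with 6 standardized items is 6, so the solution explains 3.8356/6 = 0.6393 = 63.93%.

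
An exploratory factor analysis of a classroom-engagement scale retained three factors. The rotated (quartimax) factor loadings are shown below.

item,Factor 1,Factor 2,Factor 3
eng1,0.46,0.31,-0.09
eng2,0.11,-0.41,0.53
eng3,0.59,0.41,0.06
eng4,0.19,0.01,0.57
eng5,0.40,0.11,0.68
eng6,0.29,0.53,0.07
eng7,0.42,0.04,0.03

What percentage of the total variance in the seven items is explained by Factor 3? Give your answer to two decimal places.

15.51%

SS loadings for Factor 3 = (-0.09)² + 0.53² + 0.06² + 0.57² + 0.68² + 0.07² + 0.03² = 1.0857
With 7 standardized items, total variance = 7. Proportion = 1.0857/7 = 0.1551 → 15.51%.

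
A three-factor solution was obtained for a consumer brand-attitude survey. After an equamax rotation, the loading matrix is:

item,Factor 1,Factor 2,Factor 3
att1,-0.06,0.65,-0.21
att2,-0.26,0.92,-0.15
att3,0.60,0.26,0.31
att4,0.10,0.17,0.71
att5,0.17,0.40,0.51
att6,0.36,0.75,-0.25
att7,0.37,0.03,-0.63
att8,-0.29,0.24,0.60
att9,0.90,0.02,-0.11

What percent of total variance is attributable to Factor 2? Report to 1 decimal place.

SS loadings for Factor 2 = 0.65² + 0.92² + 0.26² + 0.17² + 0.40² + 0.75² + 0.03² + 0.24² + 0.02² = 2.1468
With 9 standardized items, total variance = 9. Proportion = 2.1468/9 = 0.2385 → 23.85%.

23.9%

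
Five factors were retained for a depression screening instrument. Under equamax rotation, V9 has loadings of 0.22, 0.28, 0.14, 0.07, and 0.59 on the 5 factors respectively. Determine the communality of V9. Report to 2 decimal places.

0.50

h² = 0.22² + 0.28² + 0.14² + 0.07² + 0.59² = 0.0484 + 0.0784 + 0.0196 + 0.0049 + 0.3481 = 0.4994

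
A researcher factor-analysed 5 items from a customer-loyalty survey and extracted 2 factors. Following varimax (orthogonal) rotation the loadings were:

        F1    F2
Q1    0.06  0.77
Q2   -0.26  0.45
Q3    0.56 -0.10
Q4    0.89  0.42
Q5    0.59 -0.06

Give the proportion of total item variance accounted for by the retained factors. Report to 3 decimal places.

SS loadings by factor: 1.5250, 0.9854; total = 2.5104.
Total variance with 5 standardized items is 5, so the solution explains 2.5104/5 = 0.5021.

0.502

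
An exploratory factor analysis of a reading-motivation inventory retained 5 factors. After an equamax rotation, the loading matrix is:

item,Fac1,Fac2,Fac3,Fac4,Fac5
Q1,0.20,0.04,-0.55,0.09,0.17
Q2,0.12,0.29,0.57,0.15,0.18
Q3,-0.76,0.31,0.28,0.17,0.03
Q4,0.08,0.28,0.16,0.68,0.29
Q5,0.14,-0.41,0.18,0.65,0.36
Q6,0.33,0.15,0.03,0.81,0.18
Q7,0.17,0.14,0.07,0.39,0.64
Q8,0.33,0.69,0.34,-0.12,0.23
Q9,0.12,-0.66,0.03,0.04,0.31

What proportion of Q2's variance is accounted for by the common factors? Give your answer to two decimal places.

0.48

h² = 0.12² + 0.29² + 0.57² + 0.15² + 0.18² = 0.0144 + 0.0841 + 0.3249 + 0.0225 + 0.0324 = 0.4783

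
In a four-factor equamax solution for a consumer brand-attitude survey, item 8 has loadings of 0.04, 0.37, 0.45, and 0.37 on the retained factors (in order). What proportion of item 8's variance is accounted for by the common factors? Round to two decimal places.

h² = 0.04² + 0.37² + 0.45² + 0.37² = 0.0016 + 0.1369 + 0.2025 + 0.1369 = 0.4779

0.48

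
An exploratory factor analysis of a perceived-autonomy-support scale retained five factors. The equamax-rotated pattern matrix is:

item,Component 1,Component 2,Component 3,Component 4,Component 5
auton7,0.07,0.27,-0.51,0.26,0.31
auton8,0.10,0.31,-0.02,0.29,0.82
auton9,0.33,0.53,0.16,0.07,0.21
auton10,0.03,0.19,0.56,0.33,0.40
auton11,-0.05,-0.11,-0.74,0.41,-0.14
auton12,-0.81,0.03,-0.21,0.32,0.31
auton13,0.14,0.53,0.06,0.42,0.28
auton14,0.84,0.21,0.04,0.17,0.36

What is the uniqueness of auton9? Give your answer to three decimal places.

0.536

h² = 0.33² + 0.53² + 0.16² + 0.07² + 0.21² = 0.1089 + 0.2809 + 0.0256 + 0.0049 + 0.0441 = 0.4644
Uniqueness u² = 1 − h² = 1 − 0.4644 = 0.5356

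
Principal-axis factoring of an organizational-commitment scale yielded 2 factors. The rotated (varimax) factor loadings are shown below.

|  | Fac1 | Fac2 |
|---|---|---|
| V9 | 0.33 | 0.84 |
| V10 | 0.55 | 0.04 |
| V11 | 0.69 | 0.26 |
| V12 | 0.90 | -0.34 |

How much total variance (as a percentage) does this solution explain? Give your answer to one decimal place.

64.7%

Communalities: 0.8145, 0.3041, 0.5437, 0.9256; Σh² = 2.5879.
Total variance with 4 standardized items is 4, so the solution explains 2.5879/4 = 0.6470 = 64.70%.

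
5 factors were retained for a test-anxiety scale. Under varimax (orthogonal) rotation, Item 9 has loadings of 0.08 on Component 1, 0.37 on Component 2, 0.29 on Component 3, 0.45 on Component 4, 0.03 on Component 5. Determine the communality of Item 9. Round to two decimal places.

h² = 0.08² + 0.37² + 0.29² + 0.45² + 0.03² = 0.0064 + 0.1369 + 0.0841 + 0.2025 + 0.0009 = 0.4308

0.43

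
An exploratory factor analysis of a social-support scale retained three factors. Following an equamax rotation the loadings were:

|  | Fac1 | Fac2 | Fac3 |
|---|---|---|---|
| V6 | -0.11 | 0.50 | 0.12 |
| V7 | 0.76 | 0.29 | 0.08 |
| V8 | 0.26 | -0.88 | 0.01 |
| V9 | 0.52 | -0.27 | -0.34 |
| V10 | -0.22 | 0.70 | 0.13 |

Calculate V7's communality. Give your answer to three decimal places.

0.668

h² = 0.76² + 0.29² + 0.08² = 0.5776 + 0.0841 + 0.0064 = 0.6681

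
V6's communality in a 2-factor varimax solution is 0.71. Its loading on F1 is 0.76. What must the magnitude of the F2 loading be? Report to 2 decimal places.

Under orthogonal rotation h² = Σλ², so λ_F2² = h² − (0.5776) = 0.71 − 0.5776 = 0.1324.
|λ| = √0.1324 = 0.3639.

0.36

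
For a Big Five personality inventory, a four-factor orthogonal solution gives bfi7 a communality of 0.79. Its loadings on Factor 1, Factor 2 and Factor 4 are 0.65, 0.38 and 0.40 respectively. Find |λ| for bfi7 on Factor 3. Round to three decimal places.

Under orthogonal rotation h² = Σλ², so λ_Factor 3² = h² − (0.7269) = 0.79 − 0.7269 = 0.0631.
|λ| = √0.0631 = 0.2512.

0.251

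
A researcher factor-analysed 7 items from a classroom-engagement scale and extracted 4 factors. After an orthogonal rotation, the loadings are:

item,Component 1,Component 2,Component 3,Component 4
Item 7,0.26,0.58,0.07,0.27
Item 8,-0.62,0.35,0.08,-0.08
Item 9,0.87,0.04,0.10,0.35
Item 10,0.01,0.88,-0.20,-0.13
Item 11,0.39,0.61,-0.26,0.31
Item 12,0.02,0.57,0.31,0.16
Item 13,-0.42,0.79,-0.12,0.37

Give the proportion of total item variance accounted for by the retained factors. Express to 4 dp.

0.6872

SS loadings by factor: 1.5379, 2.5560, 0.2394, 0.4773; total = 4.8106.
Total variance with 7 standardized items is 7, so the solution explains 4.8106/7 = 0.6872.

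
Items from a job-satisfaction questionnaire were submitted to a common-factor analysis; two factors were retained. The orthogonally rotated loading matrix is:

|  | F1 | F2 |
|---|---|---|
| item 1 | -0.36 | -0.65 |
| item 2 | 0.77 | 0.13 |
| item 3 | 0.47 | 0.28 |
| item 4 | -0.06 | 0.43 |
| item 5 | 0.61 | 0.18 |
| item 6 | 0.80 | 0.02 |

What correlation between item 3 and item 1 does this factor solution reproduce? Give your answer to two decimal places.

r̂ = Σ λ_i·λ_j across factors = (0.47)(-0.36) + (0.28)(-0.65)
  = -0.1692 -0.1820 = -0.3512

-0.35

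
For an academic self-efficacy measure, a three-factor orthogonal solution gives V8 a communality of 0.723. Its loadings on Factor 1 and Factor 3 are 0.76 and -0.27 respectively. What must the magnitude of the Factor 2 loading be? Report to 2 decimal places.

0.27

Under orthogonal rotation h² = Σλ², so λ_Factor 2² = h² − (0.6505) = 0.723 − 0.6505 = 0.0725.
|λ| = √0.0725 = 0.2693.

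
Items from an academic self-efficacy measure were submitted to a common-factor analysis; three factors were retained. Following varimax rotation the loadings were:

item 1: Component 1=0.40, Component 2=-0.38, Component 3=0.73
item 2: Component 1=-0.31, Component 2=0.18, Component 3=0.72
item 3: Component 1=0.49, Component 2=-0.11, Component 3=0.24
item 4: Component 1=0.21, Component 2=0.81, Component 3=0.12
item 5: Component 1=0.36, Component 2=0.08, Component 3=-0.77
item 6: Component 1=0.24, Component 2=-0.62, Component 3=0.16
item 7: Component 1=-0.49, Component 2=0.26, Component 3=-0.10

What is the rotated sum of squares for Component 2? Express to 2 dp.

1.30

SS loadings for Component 2 = (-0.38)² + 0.18² + (-0.11)² + 0.81² + 0.08² + (-0.62)² + 0.26² = 0.1444 + 0.0324 + 0.0121 + 0.6561 + 0.0064 + 0.3844 + 0.0676 = 1.3034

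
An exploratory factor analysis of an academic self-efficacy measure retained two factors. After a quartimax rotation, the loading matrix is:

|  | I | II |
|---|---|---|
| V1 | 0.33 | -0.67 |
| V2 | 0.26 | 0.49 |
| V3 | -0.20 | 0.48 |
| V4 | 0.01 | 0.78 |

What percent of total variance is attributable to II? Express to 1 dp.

38.2%

SS loadings for II = (-0.67)² + 0.49² + 0.48² + 0.78² = 1.5278
With 4 standardized items, total variance = 4. Proportion = 1.5278/4 = 0.3820 → 38.20%.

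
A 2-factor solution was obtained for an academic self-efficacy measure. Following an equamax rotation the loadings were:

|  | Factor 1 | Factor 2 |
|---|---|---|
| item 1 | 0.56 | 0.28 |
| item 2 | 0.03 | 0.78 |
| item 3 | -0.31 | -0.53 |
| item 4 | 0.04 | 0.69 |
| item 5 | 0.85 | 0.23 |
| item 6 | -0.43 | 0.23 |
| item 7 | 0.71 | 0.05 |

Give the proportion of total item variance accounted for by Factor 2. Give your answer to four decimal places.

0.2217

SS loadings for Factor 2 = 0.28² + 0.78² + (-0.53)² + 0.69² + 0.23² + 0.23² + 0.05² = 1.5521
Proportion of variance = 1.5521 / 7 = 0.2217.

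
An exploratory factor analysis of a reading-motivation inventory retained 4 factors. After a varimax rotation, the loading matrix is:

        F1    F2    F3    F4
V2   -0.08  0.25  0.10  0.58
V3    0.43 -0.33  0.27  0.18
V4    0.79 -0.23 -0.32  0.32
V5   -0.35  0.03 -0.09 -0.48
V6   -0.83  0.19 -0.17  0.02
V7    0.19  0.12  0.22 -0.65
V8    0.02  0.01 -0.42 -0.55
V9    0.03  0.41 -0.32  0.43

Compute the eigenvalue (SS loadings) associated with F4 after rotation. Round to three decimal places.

1.612

SS loadings for F4 = 0.58² + 0.18² + 0.32² + (-0.48)² + 0.02² + (-0.65)² + (-0.55)² + 0.43² = 0.3364 + 0.0324 + 0.1024 + 0.2304 + 0.0004 + 0.4225 + 0.3025 + 0.1849 = 1.6119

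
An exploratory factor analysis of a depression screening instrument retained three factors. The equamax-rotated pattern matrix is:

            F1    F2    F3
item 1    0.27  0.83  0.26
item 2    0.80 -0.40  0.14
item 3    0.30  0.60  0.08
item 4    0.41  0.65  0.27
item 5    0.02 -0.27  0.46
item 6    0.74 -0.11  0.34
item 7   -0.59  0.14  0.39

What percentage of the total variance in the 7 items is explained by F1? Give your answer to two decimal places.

26.67%

SS loadings for F1 = 0.27² + 0.80² + 0.30² + 0.41² + 0.02² + 0.74² + (-0.59)² = 1.8671
With 7 standardized items, total variance = 7. Proportion = 1.8671/7 = 0.2667 → 26.67%.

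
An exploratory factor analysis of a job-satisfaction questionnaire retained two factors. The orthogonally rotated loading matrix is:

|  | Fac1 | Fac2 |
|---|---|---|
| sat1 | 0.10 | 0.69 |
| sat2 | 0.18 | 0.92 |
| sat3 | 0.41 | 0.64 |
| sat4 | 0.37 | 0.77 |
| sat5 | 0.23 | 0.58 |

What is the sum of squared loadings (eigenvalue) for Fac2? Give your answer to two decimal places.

2.66

SS loadings for Fac2 = 0.69² + 0.92² + 0.64² + 0.77² + 0.58² = 0.4761 + 0.8464 + 0.4096 + 0.5929 + 0.3364 = 2.6614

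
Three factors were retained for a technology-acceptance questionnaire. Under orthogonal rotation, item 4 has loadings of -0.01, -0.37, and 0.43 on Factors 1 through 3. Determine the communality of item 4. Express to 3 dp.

0.322

h² = (-0.01)² + (-0.37)² + 0.43² = 0.0001 + 0.1369 + 0.1849 = 0.3219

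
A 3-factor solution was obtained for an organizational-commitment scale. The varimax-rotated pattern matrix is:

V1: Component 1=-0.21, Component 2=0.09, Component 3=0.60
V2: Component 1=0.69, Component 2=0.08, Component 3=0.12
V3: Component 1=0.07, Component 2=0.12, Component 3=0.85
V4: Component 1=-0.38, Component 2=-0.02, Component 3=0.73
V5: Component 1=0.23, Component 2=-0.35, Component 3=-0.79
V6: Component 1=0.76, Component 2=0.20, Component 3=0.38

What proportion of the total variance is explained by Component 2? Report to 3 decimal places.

0.032

SS loadings for Component 2 = 0.09² + 0.08² + 0.12² + (-0.02)² + (-0.35)² + 0.20² = 0.1918
Proportion of variance = 0.1918 / 6 = 0.0320.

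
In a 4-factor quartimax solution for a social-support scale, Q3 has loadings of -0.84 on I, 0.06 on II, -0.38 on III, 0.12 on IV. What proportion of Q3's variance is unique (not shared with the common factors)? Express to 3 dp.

h² = (-0.84)² + 0.06² + (-0.38)² + 0.12² = 0.7056 + 0.0036 + 0.1444 + 0.0144 = 0.8680
Uniqueness u² = 1 − h² = 1 − 0.8680 = 0.1320

0.132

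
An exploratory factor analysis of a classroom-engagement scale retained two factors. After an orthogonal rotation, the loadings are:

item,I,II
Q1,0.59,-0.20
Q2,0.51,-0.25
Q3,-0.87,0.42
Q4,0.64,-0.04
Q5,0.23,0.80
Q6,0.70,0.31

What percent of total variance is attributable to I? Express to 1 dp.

SS loadings for I = 0.59² + 0.51² + (-0.87)² + 0.64² + 0.23² + 0.70² = 2.3176
With 6 standardized items, total variance = 6. Proportion = 2.3176/6 = 0.3863 → 38.63%.

38.6%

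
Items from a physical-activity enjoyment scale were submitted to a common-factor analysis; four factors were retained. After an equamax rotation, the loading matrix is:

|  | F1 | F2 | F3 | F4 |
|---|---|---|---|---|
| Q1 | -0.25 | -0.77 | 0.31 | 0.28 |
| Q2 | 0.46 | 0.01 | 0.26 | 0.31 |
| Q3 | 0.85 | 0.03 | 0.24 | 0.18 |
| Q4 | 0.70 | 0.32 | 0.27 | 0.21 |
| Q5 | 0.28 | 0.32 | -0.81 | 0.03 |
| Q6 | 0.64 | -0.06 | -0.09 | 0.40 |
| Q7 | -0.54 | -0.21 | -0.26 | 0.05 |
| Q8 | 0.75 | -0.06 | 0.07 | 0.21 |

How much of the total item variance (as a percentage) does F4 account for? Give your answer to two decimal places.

5.73%

SS loadings for F4 = 0.28² + 0.31² + 0.18² + 0.21² + 0.03² + 0.40² + 0.05² + 0.21² = 0.4585
With 8 standardized items, total variance = 8. Proportion = 0.4585/8 = 0.0573 → 5.73%.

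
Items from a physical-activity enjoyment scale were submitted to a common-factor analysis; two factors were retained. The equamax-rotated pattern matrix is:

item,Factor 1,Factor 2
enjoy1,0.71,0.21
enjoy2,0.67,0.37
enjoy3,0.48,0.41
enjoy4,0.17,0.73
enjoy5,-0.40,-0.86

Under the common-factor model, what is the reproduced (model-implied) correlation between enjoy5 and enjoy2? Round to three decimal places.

-0.586

r̂ = Σ λ_i·λ_j across factors = (-0.40)(0.67) + (-0.86)(0.37)
  = -0.2680 -0.3182 = -0.5862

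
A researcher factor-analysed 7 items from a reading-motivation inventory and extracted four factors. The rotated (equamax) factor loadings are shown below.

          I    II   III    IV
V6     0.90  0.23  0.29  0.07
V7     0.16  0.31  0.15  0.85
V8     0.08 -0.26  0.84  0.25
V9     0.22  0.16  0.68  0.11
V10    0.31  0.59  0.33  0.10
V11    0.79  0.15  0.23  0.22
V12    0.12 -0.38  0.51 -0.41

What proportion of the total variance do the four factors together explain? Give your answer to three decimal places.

0.730

Communalities: 0.9519, 0.8667, 0.8421, 0.5485, 0.5631, 0.7479, 0.5870; Σh² = 5.1072.
Total variance with 7 standardized items is 7, so the solution explains 5.1072/7 = 0.7296.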